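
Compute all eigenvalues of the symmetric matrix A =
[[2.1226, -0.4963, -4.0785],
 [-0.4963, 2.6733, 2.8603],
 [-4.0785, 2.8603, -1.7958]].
sigma(A) ≈ {-5, 2, 6}

A is real symmetric, so its spectrum consists of real eigenvalues. Expanding the characteristic polynomial of the displayed matrix gives
  det(λ I - A) = p(λ) = λ^3 + (-3)λ^2 + (-28)λ + (60.002).
Solving p(λ) = 0 yields eigenvalues ≈ -5, 2, 6. (A is shown rounded to 4 decimals, so these recover the underlying integer eigenvalues to within that precision.)
Verification: the trace of A = 3 equals the sum of eigenvalues 3, and det(A) ≈ -60.0020 matches the eigenvalue product -60.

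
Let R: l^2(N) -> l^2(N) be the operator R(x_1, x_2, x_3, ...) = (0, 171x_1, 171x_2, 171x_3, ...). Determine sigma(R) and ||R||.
sigma(R) = closed disk {z in C : |z| ≤ 171}; ||R|| = 171

Note R = 171·U where U is the unit right shift (U x)_k = x_{k-1} (with x_0 := 0); so ||R|| = 171||U|| and sigma(R) = 171·sigma(U). ||R x||^2 = sum_{k≥1} |171x_k|^2 = 29241||x||^2, so ||R|| = 171 and sigma(R) ⊂ {|z| ≤ 171}. For any |lambda| < 171, the equation (R - lambda I) x = 0 forces x_1 = 0, then 171x_k = lambda x_{k+1} ⇒ x = 0, so R has no eigenvalues. But (R - lambda I) is not surjective for |lambda| < 171: solving (R - lambda I) x = e_1 would require x_n proportional to (lambda/171)^(-n), which is not in l^2. So every |lambda| < 171 lies in the residual spectrum. The boundary |lambda| = 171 is in the approximate point spectrum (the spectrum is closed). Hence sigma(R) is the closed disk of radius 171.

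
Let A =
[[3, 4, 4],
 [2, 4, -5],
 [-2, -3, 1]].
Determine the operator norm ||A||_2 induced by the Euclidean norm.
||A||_2 ≈ 7.7223 (= sqrt(largest eigenvalue of A^T A))

||A||_2 = sigma_max(A) = sqrt(lambda_max(A^T A)). Form the symmetric matrix M = A^T A =
[[17, 26, 0],
 [26, 41, -7],
 [0, -7, 42]].
Its characteristic polynomial (trace, sum of principal 2x2 minors, determinant of M give the coefficients) is
  p(λ) = det(λ I - M) = λ^3 - 100λ^2 + 2408λ - 49.
No integer candidate from the rational root theorem (±divisors of 49) is a root, so the roots are irrational. The cubic discriminant is Δ = 2150155525 > 0, so there are three distinct real roots. p(0) = -49 and p(1) = 2260 have opposite signs, so a root lies in (0, 1); Newton's method refines it to λ ≈ 0.0204. p(40) = 271 and p(41) = -500 have opposite signs, so a root lies in (40, 41); Newton's method refines it to λ ≈ 40.3452. p(59) = -698 and p(60) = 431 have opposite signs, so a root lies in (59, 60); Newton's method refines it to λ ≈ 59.6344. Check (Vieta): the three roots sum to 100, matching tr M = 100.
So the eigenvalues of A^T A are ≈ 0.0204, 40.3452, 59.6344 (all ≥ 0, as they must be for A^T A). The largest is λ_max ≈ 59.6344, hence ||A||_2 = sqrt(λ_max) ≈ 7.7223.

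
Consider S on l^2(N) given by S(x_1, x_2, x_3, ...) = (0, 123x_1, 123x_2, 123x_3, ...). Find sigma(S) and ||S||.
sigma(S) = closed disk {z in C : |z| ≤ 123}; ||S|| = 123

Note S = 123·U where U is the unit right shift (U x)_k = x_{k-1} (with x_0 := 0); so ||S|| = 123||U|| and sigma(S) = 123·sigma(U). ||S x||^2 = sum_{k≥1} |123x_k|^2 = 15129||x||^2, so ||S|| = 123 and sigma(S) ⊂ {|z| ≤ 123}. For any |lambda| < 123, the equation (S - lambda I) x = 0 forces x_1 = 0, then 123x_k = lambda x_{k+1} ⇒ x = 0, so S has no eigenvalues. But (S - lambda I) is not surjective for |lambda| < 123: solving (S - lambda I) x = e_1 would require x_n proportional to (lambda/123)^(-n), which is not in l^2. So every |lambda| < 123 lies in the residual spectrum. The boundary |lambda| = 123 is in the approximate point spectrum (the spectrum is closed). Hence sigma(S) is the closed disk of radius 123.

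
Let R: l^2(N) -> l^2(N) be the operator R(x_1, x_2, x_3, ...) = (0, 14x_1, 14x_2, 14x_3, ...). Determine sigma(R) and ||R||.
sigma(R) = closed disk {z in C : |z| ≤ 14}; ||R|| = 14

Note R = 14·U where U is the unit right shift (U x)_k = x_{k-1} (with x_0 := 0); so ||R|| = 14||U|| and sigma(R) = 14·sigma(U). ||R x||^2 = sum_{k≥1} |14x_k|^2 = 196||x||^2, so ||R|| = 14 and sigma(R) ⊂ {|z| ≤ 14}. For any |lambda| < 14, the equation (R - lambda I) x = 0 forces x_1 = 0, then 14x_k = lambda x_{k+1} ⇒ x = 0, so R has no eigenvalues. But (R - lambda I) is not surjective for |lambda| < 14: solving (R - lambda I) x = e_1 would require x_n proportional to (lambda/14)^(-n), which is not in l^2. So every |lambda| < 14 lies in the residual spectrum. The boundary |lambda| = 14 is in the approximate point spectrum (the spectrum is closed). Hence sigma(R) is the closed disk of radius 14.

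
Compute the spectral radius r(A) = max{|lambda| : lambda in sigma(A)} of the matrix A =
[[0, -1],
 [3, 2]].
r(A) = sqrt(3) ≈ 1.7321

The eigenvalues of A are the roots of its characteristic polynomial. With M = A (coefficients from the trace and determinant):
  p(λ) = det(λ I - M) = λ^2 - 2λ + 3.
For λ^2 - 2λ + 3 the discriminant is -8. It is negative, so the roots are the complex-conjugate pair λ = 1 ± (sqrt(8)/2) i ≈ 1 ± 1.4142i. For a conjugate pair the product of the roots equals the constant term, so |λ|^2 = 3 and |λ| = sqrt(3) ≈ 1.7321.
Thus the eigenvalues (to 4 decimals) are 1 ± 1.4142i (modulus 1.7321). The spectral radius is the largest modulus: r(A) = sqrt(3) ≈ 1.7321. (Cross-check: r(A) ≤ ||A||_2 ≈ 3.6503; equality holds whenever A is normal, though it can also hold for some non-normal A.)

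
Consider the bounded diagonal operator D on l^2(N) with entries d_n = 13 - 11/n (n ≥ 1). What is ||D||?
||D|| = 13

For a diagonal operator on l^2 with entries d_n, ||D|| = sup_n |d_n|. Here d_1 = 2, d_2 = 15/2, ..., and d_n = 13 - 11/n increases monotonically toward 13. All terms lie in [2, 13), so |d_n| = d_n and the supremum is the limit 13, which is not attained by any individual d_n. Hence ||D|| = 13.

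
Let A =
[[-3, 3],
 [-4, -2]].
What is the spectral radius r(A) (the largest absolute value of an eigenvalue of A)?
r(A) = sqrt(18) ≈ 4.2426

The eigenvalues of A are the roots of its characteristic polynomial. With M = A (coefficients from the trace and determinant):
  p(λ) = det(λ I - M) = λ^2 + 5λ + 18.
For λ^2 + 5λ + 18 the discriminant is -47. It is negative, so the roots are the complex-conjugate pair λ = -5/2 ± (sqrt(47)/2) i ≈ -2.5 ± 3.4278i. For a conjugate pair the product of the roots equals the constant term, so |λ|^2 = 18 and |λ| = sqrt(18) ≈ 4.2426.
Thus the eigenvalues (to 4 decimals) are -2.5 ± 3.4278i (modulus 4.2426). The spectral radius is the largest modulus: r(A) = sqrt(18) ≈ 4.2426. (Cross-check: r(A) ≤ ||A||_2 ≈ 5.0083; equality holds whenever A is normal, though it can also hold for some non-normal A.)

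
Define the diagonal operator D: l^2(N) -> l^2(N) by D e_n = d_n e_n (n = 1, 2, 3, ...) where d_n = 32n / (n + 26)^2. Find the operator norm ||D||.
||D|| = 4/13 (attained at n = 26)

For D diagonal, ||D|| = sup_n |d_n|. Treat f(x) = 32x / (x + 26)^2 for real x > 0. By the quotient rule, f'(x) = 32(26 - x)/(x + 26)^3, which is positive for x < 26 and negative for x > 26. So f has a unique maximum at x = 26, and since 26 is a positive integer, the supremum over n ≥ 1 is attained at n = 26: d_26 = 32·26/(26 + 26)^2 = 32·26/2704 = 4/13. Hence ||D|| = 4/13.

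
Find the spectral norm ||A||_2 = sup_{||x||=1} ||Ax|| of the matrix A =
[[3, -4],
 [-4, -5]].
||A||_2 = sqrt((66 + sqrt(512))/2) ≈ 6.6569 (= sqrt(largest eigenvalue of A^T A))

||A||_2 = sigma_max(A) = sqrt(lambda_max(A^T A)). Form the symmetric matrix M = A^T A =
[[25, 8],
 [8, 41]].
Its characteristic polynomial (trace, determinant of M give the coefficients) is
  p(λ) = det(λ I - M) = λ^2 - 66λ + 961.
For λ^2 - 66λ + 961 the discriminant is 512. It is nonnegative but not a perfect square, so the roots are real and irrational: λ = (66 ± sqrt(512))/2 ≈ 44.3137, 21.6863.
So the eigenvalues of A^T A are ≈ 21.6863, 44.3137 (all ≥ 0, as they must be for A^T A). The largest is λ_max = (66 + sqrt(512))/2 ≈ 44.3137, hence ||A||_2 = sqrt(λ_max) = sqrt((66 + sqrt(512))/2) ≈ 6.6569.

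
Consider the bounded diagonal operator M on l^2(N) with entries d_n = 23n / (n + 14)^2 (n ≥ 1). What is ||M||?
||M|| = 23/56 (attained at n = 14)

For M diagonal, ||M|| = sup_n |d_n|. Treat f(x) = 23x / (x + 14)^2 for real x > 0. By the quotient rule, f'(x) = 23(14 - x)/(x + 14)^3, which is positive for x < 14 and negative for x > 14. So f has a unique maximum at x = 14, and since 14 is a positive integer, the supremum over n ≥ 1 is attained at n = 14: d_14 = 23·14/(14 + 14)^2 = 23·14/784 = 23/56. Hence ||M|| = 23/56.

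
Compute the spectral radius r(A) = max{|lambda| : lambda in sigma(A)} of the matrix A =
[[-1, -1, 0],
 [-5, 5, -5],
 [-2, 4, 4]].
r(A) ≈ 6.4867

The eigenvalues of A are the roots of its characteristic polynomial. With M = A (coefficients from the trace, the sum of principal 2x2 minors, and det A):
  p(λ) = det(λ I - M) = λ^3 - 8λ^2 + 26λ + 70.
No integer candidate from the rational root theorem (±divisors of 70) is a root, so the roots are irrational. The cubic discriminant is Δ = -278060 < 0, so there is one real root and a complex-conjugate pair. p(-2) = -22 and p(-1) = 35 have opposite signs, so a root lies in (-2, -1); Newton's method refines it to λ ≈ -1.6636. Dividing out (λ - (-1.6636)) leaves approximately λ^2 - 9.6636λ + 42.0767. For λ^2 - 9.6636λ + 42.0767 the discriminant is -74.921. It is negative, so the remaining roots are the complex-conjugate pair λ ≈ 4.8318 ± 4.3278i. Their product equals the constant term, so |λ|^2 ≈ 42.0767 and |λ| ≈ 6.4867.
Thus the eigenvalues (to 4 decimals) are -1.6636 (modulus 1.6636); 4.8318 ± 4.3278i (modulus 6.4867). The spectral radius is the largest modulus: r(A) ≈ 6.4867. (Cross-check: r(A) ≤ ||A||_2 ≈ 8.7987; equality holds whenever A is normal, though it can also hold for some non-normal A.)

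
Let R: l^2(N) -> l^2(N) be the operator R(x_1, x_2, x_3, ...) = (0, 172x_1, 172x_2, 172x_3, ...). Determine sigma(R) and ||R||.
sigma(R) = closed disk {z in C : |z| ≤ 172}; ||R|| = 172

Note R = 172·U where U is the unit right shift (U x)_k = x_{k-1} (with x_0 := 0); so ||R|| = 172||U|| and sigma(R) = 172·sigma(U). ||R x||^2 = sum_{k≥1} |172x_k|^2 = 29584||x||^2, so ||R|| = 172 and sigma(R) ⊂ {|z| ≤ 172}. For any |lambda| < 172, the equation (R - lambda I) x = 0 forces x_1 = 0, then 172x_k = lambda x_{k+1} ⇒ x = 0, so R has no eigenvalues. But (R - lambda I) is not surjective for |lambda| < 172: solving (R - lambda I) x = e_1 would require x_n proportional to (lambda/172)^(-n), which is not in l^2. So every |lambda| < 172 lies in the residual spectrum. The boundary |lambda| = 172 is in the approximate point spectrum (the spectrum is closed). Hence sigma(R) is the closed disk of radius 172.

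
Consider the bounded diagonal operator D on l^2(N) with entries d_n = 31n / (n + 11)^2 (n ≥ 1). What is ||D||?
||D|| = 31/44 (attained at n = 11)

For D diagonal, ||D|| = sup_n |d_n|. Treat f(x) = 31x / (x + 11)^2 for real x > 0. By the quotient rule, f'(x) = 31(11 - x)/(x + 11)^3, which is positive for x < 11 and negative for x > 11. So f has a unique maximum at x = 11, and since 11 is a positive integer, the supremum over n ≥ 1 is attained at n = 11: d_11 = 31·11/(11 + 11)^2 = 31·11/484 = 31/44. Hence ||D|| = 31/44.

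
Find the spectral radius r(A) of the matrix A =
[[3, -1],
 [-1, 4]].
r(A) = (7 + sqrt(5))/2 ≈ 4.618

The eigenvalues of A are the roots of its characteristic polynomial. With M = A (coefficients from the trace and determinant):
  p(λ) = det(λ I - M) = λ^2 - 7λ + 11.
For λ^2 - 7λ + 11 the discriminant is 5. It is nonnegative but not a perfect square, so the roots are real and irrational: λ = (7 ± sqrt(5))/2 ≈ 4.618, 2.382.
Thus the eigenvalues (to 4 decimals) are 4.618 (modulus 4.618); 2.382 (modulus 2.382). The spectral radius is the largest modulus: r(A) = (7 + sqrt(5))/2 ≈ 4.618. (Cross-check: r(A) ≤ ||A||_2 ≈ 4.618; equality holds whenever A is normal, though it can also hold for some non-normal A.)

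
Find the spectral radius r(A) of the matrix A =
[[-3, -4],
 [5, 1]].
r(A) = sqrt(17) ≈ 4.1231

The eigenvalues of A are the roots of its characteristic polynomial. With M = A (coefficients from the trace and determinant):
  p(λ) = det(λ I - M) = λ^2 + 2λ + 17.
For λ^2 + 2λ + 17 the discriminant is -64. It is negative, so the roots are the complex-conjugate pair λ = -1 ± (sqrt(64)/2) i ≈ -1 ± 4i. For a conjugate pair the product of the roots equals the constant term, so |λ|^2 = 17 and |λ| = sqrt(17) ≈ 4.1231.
Thus the eigenvalues (to 4 decimals) are -1 ± 4i (modulus 4.1231). The spectral radius is the largest modulus: r(A) = sqrt(17) ≈ 4.1231. (Cross-check: r(A) ≤ ||A||_2 ≈ 6.6713; equality holds whenever A is normal, though it can also hold for some non-normal A.)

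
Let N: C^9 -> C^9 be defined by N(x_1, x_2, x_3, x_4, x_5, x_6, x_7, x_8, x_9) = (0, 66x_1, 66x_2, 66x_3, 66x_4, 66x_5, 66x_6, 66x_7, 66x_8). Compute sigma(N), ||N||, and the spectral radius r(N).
sigma(N) = {0}; ||N|| = 66; r(N) = 0. (N is nilpotent with N^9 = 0.)

On C^9, N is a strictly lower-triangular matrix with 66 on the subdiagonal and zeros elsewhere, so its characteristic polynomial is lambda^9 and every eigenvalue is 0: sigma(N) = {0}. For the operator norm, N e_i = 66e_{i+1} for i = 1, ..., 8 and N e_9 = 0, so the singular values of N are 66 (with multiplicity 8) and 0; hence ||N|| = 66. The spectral radius r(N) = max|lambda| = 0. Note ||N|| > r(N) — characteristic of non-normal nilpotent operators. Indeed N^9 = 0.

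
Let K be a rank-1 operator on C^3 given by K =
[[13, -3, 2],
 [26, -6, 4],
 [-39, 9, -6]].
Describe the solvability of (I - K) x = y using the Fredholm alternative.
(I - K) is singular (det(I - K) = 0, i.e. 1 ∈ sigma(K)). (I - K) x = y is solvable iff y ⊥ ker((I - K)^*) = span{(13, -3, 2)}, i.e. iff 13y_1 - 3y_2 + 2y_3 = 0. When solvable, the solutions are x = y + c·(1, 2, -3), c arbitrary (ker(I - K) = span{(1, 2, -3)}, dimension 1).

K has rank 1, so it is an outer product K = u v^T: every row of K is a multiple of one row vector. Reading off the entries, u = (1, 2, -3) and v = (13, -3, 2) (row i of K equals u_i·v^T). A rank-one matrix u v^T satisfies K u = u (v·u) and kills the (2)-dimensional subspace v^⊥, so its characteristic polynomial is lambda^2 (lambda - v·u) with v·u = tr K = 1. Hence the eigenvalues of I - K are 1 (multiplicity 2) and 1 - (1) = 0, so det(I - K) = 0. (Direct check: I - K =
[[-12, 3, -2],
 [-26, 7, -4],
 [39, -9, 7]]
has determinant 0.) So 1 is an eigenvalue of K and (I - K) is not invertible. The finite-dimensional Fredholm alternative says: either (I - K) is invertible, or ker(I - K) ≠ {0} and then range(I - K) = ker((I - K)^*)^⊥, with dim ker(I - K) = dim ker((I - K)^*). We are in the second case, so we need both kernels. Kernel of I - K: (I - K) u = u - u (v·u) = u - u = 0, so ker(I - K) = span{u} = span{(1, 2, -3)} (it is exactly 1-dimensional because rank(I - K) = 2). Kernel of the adjoint: K is real, so (I - K)^* = I - K^T = I - v u^T, and (I - v u^T) v = v - v (u·v) = 0; hence ker((I - K)^*) = span{v} = span{(13, -3, 2)}. Therefore (I - K) x = y is solvable iff <y, v> = 0, i.e. iff 13y_1 - 3y_2 + 2y_3 = 0. When this holds, K y = u (v·y) = 0, so (I - K) y = y and x = y is a particular solution; the full solution set is the line x = y + c·u = y + c·(1, 2, -3), c ∈ C.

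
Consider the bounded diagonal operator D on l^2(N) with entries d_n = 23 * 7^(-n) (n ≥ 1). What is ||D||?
||D|| = 23/7 (attained at n = 1)

For D diagonal, ||D|| = sup_n |d_n|. The sequence d_n = 23 * 7^(-n) is positive and strictly decreasing (ratio 7^(-1) < 1), so the supremum is d_1 = 23/7. Hence ||D|| = 23/7.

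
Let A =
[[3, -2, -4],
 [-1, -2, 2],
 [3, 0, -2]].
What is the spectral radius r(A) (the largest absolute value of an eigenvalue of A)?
r(A) ≈ 2.8144

The eigenvalues of A are the roots of its characteristic polynomial. With M = A (coefficients from the trace, the sum of principal 2x2 minors, and det A):
  p(λ) = det(λ I - M) = λ^3 + λ^2 + 2λ + 20.
No integer candidate from the rational root theorem (±divisors of 20) is a root, so the roots are irrational. The cubic discriminant is Δ = -10188 < 0, so there is one real root and a complex-conjugate pair. p(-3) = -4 and p(-2) = 12 have opposite signs, so a root lies in (-3, -2); Newton's method refines it to λ ≈ -2.8144. Dividing out (λ - (-2.8144)) leaves approximately λ^2 - 1.8144λ + 7.1064. For λ^2 - 1.8144λ + 7.1064 the discriminant is -25.1335. It is negative, so the remaining roots are the complex-conjugate pair λ ≈ 0.9072 ± 2.5067i. Their product equals the constant term, so |λ|^2 ≈ 7.1064 and |λ| ≈ 2.6658.
Thus the eigenvalues (to 4 decimals) are -2.8144 (modulus 2.8144); 0.9072 ± 2.5067i (modulus 2.6658). The spectral radius is the largest modulus: r(A) ≈ 2.8144. (Cross-check: r(A) ≤ ||A||_2 ≈ 6.5252; equality holds whenever A is normal, though it can also hold for some non-normal A.)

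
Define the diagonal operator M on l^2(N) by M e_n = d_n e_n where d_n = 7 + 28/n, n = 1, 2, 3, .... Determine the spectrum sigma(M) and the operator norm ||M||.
sigma(M) = {7 + 28/n : n ≥ 1} ∪ {7}; ||M|| = 35

A bounded diagonal operator on l^2 with diagonal entries d_n has spectrum equal to the closure of {d_n : n ≥ 1}: every d_n is an eigenvalue (with eigenvector e_n), so {d_n} ⊂ sigma(M); the spectrum is closed, so its closure is too; and for lambda not in the closure, (M - lambda I) has bounded inverse (the diagonal entries 1/(d_n - lambda) are bounded). For our sequence d_n = 7 + 28/n, n = 1, 2, 3, ...:
  - {d_n} = {7 + 28/n : n ≥ 1}; the only limit point is 7
  - closure = {7 + 28/n : n ≥ 1} ∪ {7}
For the norm: a diagonal operator has ||M|| = sup_n |d_n|. Here d_n = 7 + 28/n is positive and decreasing, so sup_n |d_n| = d_1 = 7 + 28 = 35. So ||M|| = 35.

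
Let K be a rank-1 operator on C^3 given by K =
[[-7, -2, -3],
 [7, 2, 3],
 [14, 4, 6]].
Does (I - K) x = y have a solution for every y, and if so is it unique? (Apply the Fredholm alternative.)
(I - K) is singular (det(I - K) = 0, i.e. 1 ∈ sigma(K)). (I - K) x = y is solvable iff y ⊥ ker((I - K)^*) = span{(-7, -2, -3)}, i.e. iff -7y_1 - 2y_2 - 3y_3 = 0. When solvable, the solutions are x = y + c·(1, -1, -2), c arbitrary (ker(I - K) = span{(1, -1, -2)}, dimension 1).

K has rank 1, so it is an outer product K = u v^T: every row of K is a multiple of one row vector. Reading off the entries, u = (1, -1, -2) and v = (-7, -2, -3) (row i of K equals u_i·v^T). A rank-one matrix u v^T satisfies K u = u (v·u) and kills the (2)-dimensional subspace v^⊥, so its characteristic polynomial is lambda^2 (lambda - v·u) with v·u = tr K = 1. Hence the eigenvalues of I - K are 1 (multiplicity 2) and 1 - (1) = 0, so det(I - K) = 0. (Direct check: I - K =
[[8, 2, 3],
 [-7, -1, -3],
 [-14, -4, -5]]
has determinant 0.) So 1 is an eigenvalue of K and (I - K) is not invertible. The finite-dimensional Fredholm alternative says: either (I - K) is invertible, or ker(I - K) ≠ {0} and then range(I - K) = ker((I - K)^*)^⊥, with dim ker(I - K) = dim ker((I - K)^*). We are in the second case, so we need both kernels. Kernel of I - K: (I - K) u = u - u (v·u) = u - u = 0, so ker(I - K) = span{u} = span{(1, -1, -2)} (it is exactly 1-dimensional because rank(I - K) = 2). Kernel of the adjoint: K is real, so (I - K)^* = I - K^T = I - v u^T, and (I - v u^T) v = v - v (u·v) = 0; hence ker((I - K)^*) = span{v} = span{(-7, -2, -3)}. Therefore (I - K) x = y is solvable iff <y, v> = 0, i.e. iff -7y_1 - 2y_2 - 3y_3 = 0. When this holds, K y = u (v·y) = 0, so (I - K) y = y and x = y is a particular solution; the full solution set is the line x = y + c·u = y + c·(1, -1, -2), c ∈ C.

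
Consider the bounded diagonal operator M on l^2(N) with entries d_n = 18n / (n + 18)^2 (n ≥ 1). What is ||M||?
||M|| = 1/4 (attained at n = 18)

For M diagonal, ||M|| = sup_n |d_n|. Treat f(x) = 18x / (x + 18)^2 for real x > 0. By the quotient rule, f'(x) = 18(18 - x)/(x + 18)^3, which is positive for x < 18 and negative for x > 18. So f has a unique maximum at x = 18, and since 18 is a positive integer, the supremum over n ≥ 1 is attained at n = 18: d_18 = 18·18/(18 + 18)^2 = 18·18/1296 = 1/4. Hence ||M|| = 1/4.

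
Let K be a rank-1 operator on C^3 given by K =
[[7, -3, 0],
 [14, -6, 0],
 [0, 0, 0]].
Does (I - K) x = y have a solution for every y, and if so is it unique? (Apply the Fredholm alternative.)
(I - K) is singular (det(I - K) = 0, i.e. 1 ∈ sigma(K)). (I - K) x = y is solvable iff y ⊥ ker((I - K)^*) = span{(7, -3, 0)}, i.e. iff 7y_1 - 3y_2 = 0. When solvable, the solutions are x = y + c·(1, 2, 0), c arbitrary (ker(I - K) = span{(1, 2, 0)}, dimension 1).

K has rank 1, so it is an outer product K = u v^T: every row of K is a multiple of one row vector. Reading off the entries, u = (1, 2, 0) and v = (7, -3, 0) (row i of K equals u_i·v^T). A rank-one matrix u v^T satisfies K u = u (v·u) and kills the (2)-dimensional subspace v^⊥, so its characteristic polynomial is lambda^2 (lambda - v·u) with v·u = tr K = 1. Hence the eigenvalues of I - K are 1 (multiplicity 2) and 1 - (1) = 0, so det(I - K) = 0. (Direct check: I - K =
[[-6, 3, 0],
 [-14, 7, 0],
 [0, 0, 1]]
has determinant 0.) So 1 is an eigenvalue of K and (I - K) is not invertible. The finite-dimensional Fredholm alternative says: either (I - K) is invertible, or ker(I - K) ≠ {0} and then range(I - K) = ker((I - K)^*)^⊥, with dim ker(I - K) = dim ker((I - K)^*). We are in the second case, so we need both kernels. Kernel of I - K: (I - K) u = u - u (v·u) = u - u = 0, so ker(I - K) = span{u} = span{(1, 2, 0)} (it is exactly 1-dimensional because rank(I - K) = 2). Kernel of the adjoint: K is real, so (I - K)^* = I - K^T = I - v u^T, and (I - v u^T) v = v - v (u·v) = 0; hence ker((I - K)^*) = span{v} = span{(7, -3, 0)}. Therefore (I - K) x = y is solvable iff <y, v> = 0, i.e. iff 7y_1 - 3y_2 = 0. When this holds, K y = u (v·y) = 0, so (I - K) y = y and x = y is a particular solution; the full solution set is the line x = y + c·u = y + c·(1, 2, 0), c ∈ C.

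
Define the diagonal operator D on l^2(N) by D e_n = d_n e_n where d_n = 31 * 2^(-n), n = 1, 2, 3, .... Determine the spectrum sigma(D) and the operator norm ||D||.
sigma(D) = {31 * 2^(-n) : n ≥ 1} ∪ {0}; ||D|| = 31/2

A bounded diagonal operator on l^2 with diagonal entries d_n has spectrum equal to the closure of {d_n : n ≥ 1}: every d_n is an eigenvalue (with eigenvector e_n), so {d_n} ⊂ sigma(D); the spectrum is closed, so its closure is too; and for lambda not in the closure, (D - lambda I) has bounded inverse (the diagonal entries 1/(d_n - lambda) are bounded). For our sequence d_n = 31 * 2^(-n), n = 1, 2, 3, ...:
  - {d_n} = {31 * 2^(-n) : n ≥ 1}; the only limit point is 0
  - closure = {31 * 2^(-n) : n ≥ 1} ∪ {0}
For the norm: a diagonal operator has ||D|| = sup_n |d_n|. Here d_n = 31 * 2^(-n) is positive and decreasing, so sup_n |d_n| = d_1 = 31/2. So ||D|| = 31/2.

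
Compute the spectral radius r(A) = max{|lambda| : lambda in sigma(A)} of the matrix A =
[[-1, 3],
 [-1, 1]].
r(A) = sqrt(2) ≈ 1.4142

The eigenvalues of A are the roots of its characteristic polynomial. With M = A (coefficients from the trace and determinant):
  p(λ) = det(λ I - M) = λ^2 + 2.
For λ^2 + 2 the discriminant is -8. It is negative, so the roots are the complex-conjugate pair λ = 0 ± (sqrt(8)/2) i ≈ 0 ± 1.4142i. For a conjugate pair the product of the roots equals the constant term, so |λ|^2 = 2 and |λ| = sqrt(2) ≈ 1.4142.
Thus the eigenvalues (to 4 decimals) are 0 ± 1.4142i (modulus 1.4142). The spectral radius is the largest modulus: r(A) = sqrt(2) ≈ 1.4142. (Cross-check: r(A) ≤ ||A||_2 ≈ 3.4142; equality holds whenever A is normal, though it can also hold for some non-normal A.)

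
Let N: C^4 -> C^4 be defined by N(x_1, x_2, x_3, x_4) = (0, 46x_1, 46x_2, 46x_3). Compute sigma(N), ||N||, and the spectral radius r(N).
sigma(N) = {0}; ||N|| = 46; r(N) = 0. (N is nilpotent with N^4 = 0.)

On C^4, N is a strictly lower-triangular matrix with 46 on the subdiagonal and zeros elsewhere, so its characteristic polynomial is lambda^4 and every eigenvalue is 0: sigma(N) = {0}. For the operator norm, N e_i = 46e_{i+1} for i = 1, ..., 3 and N e_4 = 0, so the singular values of N are 46 (with multiplicity 3) and 0; hence ||N|| = 46. The spectral radius r(N) = max|lambda| = 0. Note ||N|| > r(N) — characteristic of non-normal nilpotent operators. Indeed N^4 = 0.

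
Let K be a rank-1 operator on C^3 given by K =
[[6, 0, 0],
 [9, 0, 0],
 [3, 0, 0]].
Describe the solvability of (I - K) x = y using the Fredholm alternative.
(I - K) is invertible (det(I - K) = -5 ≠ 0), so for every y in C^3 the equation (I - K) x = y has a unique solution.

K has rank 1, so it is an outer product K = u v^T: every row of K is a multiple of one row vector. Reading off the entries, u = (-2, -3, -1) and v = (-3, 0, 0) (row i of K equals u_i·v^T). A rank-one matrix u v^T satisfies K u = u (v·u) and kills the (2)-dimensional subspace v^⊥, so its characteristic polynomial is lambda^2 (lambda - v·u) with v·u = tr K = 6. Hence the eigenvalues of I - K are 1 (multiplicity 2) and 1 - (6) = -5, so det(I - K) = -5. (Direct check: I - K =
[[-5, 0, 0],
 [-9, 1, 0],
 [-3, 0, 1]]
has determinant -5.) The finite-dimensional Fredholm alternative says: either (I - K) is invertible, or ker(I - K) ≠ {0} and then range(I - K) = ker((I - K)^*)^⊥, with dim ker(I - K) = dim ker((I - K)^*). Since det(I - K) ≠ 0, 1 is not an eigenvalue of K and ker(I - K) = {0}, so we are in the first case: for every y there is a unique x = (I - K)^(-1) y. Explicitly, by the Sherman–Morrison formula, (I - u v^T)^(-1) = I + u v^T/(1 - v·u), i.e. (I - K)^(-1) = I + K/(-5).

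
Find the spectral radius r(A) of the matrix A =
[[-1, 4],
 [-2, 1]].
r(A) = sqrt(7) ≈ 2.6458

The eigenvalues of A are the roots of its characteristic polynomial. With M = A (coefficients from the trace and determinant):
  p(λ) = det(λ I - M) = λ^2 + 7.
For λ^2 + 7 the discriminant is -28. It is negative, so the roots are the complex-conjugate pair λ = 0 ± (sqrt(28)/2) i ≈ 0 ± 2.6458i. For a conjugate pair the product of the roots equals the constant term, so |λ|^2 = 7 and |λ| = sqrt(7) ≈ 2.6458.
Thus the eigenvalues (to 4 decimals) are 0 ± 2.6458i (modulus 2.6458). The spectral radius is the largest modulus: r(A) = sqrt(7) ≈ 2.6458. (Cross-check: r(A) ≤ ||A||_2 ≈ 4.4142; equality holds whenever A is normal, though it can also hold for some non-normal A.)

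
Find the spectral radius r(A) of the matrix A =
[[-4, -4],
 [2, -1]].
r(A) = sqrt(12) ≈ 3.4641

The eigenvalues of A are the roots of its characteristic polynomial. With M = A (coefficients from the trace and determinant):
  p(λ) = det(λ I - M) = λ^2 + 5λ + 12.
For λ^2 + 5λ + 12 the discriminant is -23. It is negative, so the roots are the complex-conjugate pair λ = -5/2 ± (sqrt(23)/2) i ≈ -2.5 ± 2.3979i. For a conjugate pair the product of the roots equals the constant term, so |λ|^2 = 12 and |λ| = sqrt(12) ≈ 3.4641.
Thus the eigenvalues (to 4 decimals) are -2.5 ± 2.3979i (modulus 3.4641). The spectral radius is the largest modulus: r(A) = sqrt(12) ≈ 3.4641. (Cross-check: r(A) ≤ ||A||_2 ≈ 5.7079; equality holds whenever A is normal, though it can also hold for some non-normal A.)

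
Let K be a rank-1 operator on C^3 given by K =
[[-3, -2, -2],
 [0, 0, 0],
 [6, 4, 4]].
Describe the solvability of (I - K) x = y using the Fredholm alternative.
(I - K) is singular (det(I - K) = 0, i.e. 1 ∈ sigma(K)). (I - K) x = y is solvable iff y ⊥ ker((I - K)^*) = span{(-3, -2, -2)}, i.e. iff -3y_1 - 2y_2 - 2y_3 = 0. When solvable, the solutions are x = y + c·(1, 0, -2), c arbitrary (ker(I - K) = span{(1, 0, -2)}, dimension 1).

K has rank 1, so it is an outer product K = u v^T: every row of K is a multiple of one row vector. Reading off the entries, u = (1, 0, -2) and v = (-3, -2, -2) (row i of K equals u_i·v^T). A rank-one matrix u v^T satisfies K u = u (v·u) and kills the (2)-dimensional subspace v^⊥, so its characteristic polynomial is lambda^2 (lambda - v·u) with v·u = tr K = 1. Hence the eigenvalues of I - K are 1 (multiplicity 2) and 1 - (1) = 0, so det(I - K) = 0. (Direct check: I - K =
[[4, 2, 2],
 [0, 1, 0],
 [-6, -4, -3]]
has determinant 0.) So 1 is an eigenvalue of K and (I - K) is not invertible. The finite-dimensional Fredholm alternative says: either (I - K) is invertible, or ker(I - K) ≠ {0} and then range(I - K) = ker((I - K)^*)^⊥, with dim ker(I - K) = dim ker((I - K)^*). We are in the second case, so we need both kernels. Kernel of I - K: (I - K) u = u - u (v·u) = u - u = 0, so ker(I - K) = span{u} = span{(1, 0, -2)} (it is exactly 1-dimensional because rank(I - K) = 2). Kernel of the adjoint: K is real, so (I - K)^* = I - K^T = I - v u^T, and (I - v u^T) v = v - v (u·v) = 0; hence ker((I - K)^*) = span{v} = span{(-3, -2, -2)}. Therefore (I - K) x = y is solvable iff <y, v> = 0, i.e. iff -3y_1 - 2y_2 - 2y_3 = 0. When this holds, K y = u (v·y) = 0, so (I - K) y = y and x = y is a particular solution; the full solution set is the line x = y + c·u = y + c·(1, 0, -2), c ∈ C.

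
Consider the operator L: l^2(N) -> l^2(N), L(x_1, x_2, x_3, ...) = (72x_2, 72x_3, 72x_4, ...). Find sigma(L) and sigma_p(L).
sigma(L) = closed disk {z in C : |z| ≤ 72}; sigma_p(L) = open disk {z in C : |z| < 72}

Note L = 72·V where V is the unit left shift (V x)_k = x_{k+1}; so sigma(L) = 72·sigma(V) and ||L|| = 72||V||. ||L x||^2 = 5184sum_{k≥2} |x_k|^2 ≤ 5184||x||^2, with equality on {x : x_1 = 0}, so ||L|| = 72. For any lambda with |lambda| < 72, set r = lambda/72 (|r| < 1); the vector x = (1, r, r^2, ...) is in l^2 and satisfies L x = 72(r, r^2, ...) = lambda x, so lambda is an eigenvalue. On the boundary |lambda| = 72 the geometric series diverges, so no l^2 eigenvector exists, but these lambda lie in the approximate point spectrum. Hence sigma(L) is the closed disk of radius 72 and sigma_p(L) is the open disk.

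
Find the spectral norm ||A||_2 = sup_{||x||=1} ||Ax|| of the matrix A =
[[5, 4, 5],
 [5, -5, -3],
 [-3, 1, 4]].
||A||_2 ≈ 9.322 (= sqrt(largest eigenvalue of A^T A))

||A||_2 = sigma_max(A) = sqrt(lambda_max(A^T A)). Form the symmetric matrix M = A^T A =
[[59, -8, -2],
 [-8, 42, 39],
 [-2, 39, 50]].
Its characteristic polynomial (trace, sum of principal 2x2 minors, determinant of M give the coefficients) is
  p(λ) = det(λ I - M) = λ^3 - 151λ^2 + 5939λ - 32041.
No integer candidate from the rational root theorem (±divisors of 32041) is a root, so the roots are irrational. The cubic discriminant is Δ = 14546535376 > 0, so there are three distinct real roots. p(6) = -1627 and p(7) = 2476 have opposite signs, so a root lies in (6, 7); Newton's method refines it to λ ≈ 6.3889. p(57) = 1076 and p(58) = -431 have opposite signs, so a root lies in (57, 58); Newton's method refines it to λ ≈ 57.711. p(86) = -2027 and p(87) = 236 have opposite signs, so a root lies in (86, 87); Newton's method refines it to λ ≈ 86.9. Check (Vieta): the three roots sum to 151, matching tr M = 151.
So the eigenvalues of A^T A are ≈ 6.3889, 57.711, 86.9 (all ≥ 0, as they must be for A^T A). The largest is λ_max ≈ 86.9, hence ||A||_2 = sqrt(λ_max) ≈ 9.322.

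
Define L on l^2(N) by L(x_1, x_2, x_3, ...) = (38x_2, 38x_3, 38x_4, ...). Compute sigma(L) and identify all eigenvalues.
sigma(L) = closed disk {z in C : |z| ≤ 38}; sigma_p(L) = open disk {z in C : |z| < 38}

Note L = 38·V where V is the unit left shift (V x)_k = x_{k+1}; so sigma(L) = 38·sigma(V) and ||L|| = 38||V||. ||L x||^2 = 1444sum_{k≥2} |x_k|^2 ≤ 1444||x||^2, with equality on {x : x_1 = 0}, so ||L|| = 38. For any lambda with |lambda| < 38, set r = lambda/38 (|r| < 1); the vector x = (1, r, r^2, ...) is in l^2 and satisfies L x = 38(r, r^2, ...) = lambda x, so lambda is an eigenvalue. On the boundary |lambda| = 38 the geometric series diverges, so no l^2 eigenvector exists, but these lambda lie in the approximate point spectrum. Hence sigma(L) is the closed disk of radius 38 and sigma_p(L) is the open disk.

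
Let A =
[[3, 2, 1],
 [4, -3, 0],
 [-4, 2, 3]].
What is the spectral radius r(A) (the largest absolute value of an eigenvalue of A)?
r(A) ≈ 3.9134

The eigenvalues of A are the roots of its characteristic polynomial. With M = A (coefficients from the trace, the sum of principal 2x2 minors, and det A):
  p(λ) = det(λ I - M) = λ^3 - 3λ^2 - 13λ + 55.
No integer candidate from the rational root theorem (±divisors of 55) is a root, so the roots are irrational. The cubic discriminant is Δ = -26816 < 0, so there is one real root and a complex-conjugate pair. p(-4) = -5 and p(-3) = 40 have opposite signs, so a root lies in (-4, -3); Newton's method refines it to λ ≈ -3.9134. Dividing out (λ - (-3.9134)) leaves approximately λ^2 - 6.9134λ + 14.0544. For λ^2 - 6.9134λ + 14.0544 the discriminant is -8.4232. It is negative, so the remaining roots are the complex-conjugate pair λ ≈ 3.4567 ± 1.4511i. Their product equals the constant term, so |λ|^2 ≈ 14.0544 and |λ| ≈ 3.7489.
Thus the eigenvalues (to 4 decimals) are -3.9134 (modulus 3.9134); 3.4567 ± 1.4511i (modulus 3.7489). The spectral radius is the largest modulus: r(A) ≈ 3.9134. (Cross-check: r(A) ≤ ||A||_2 ≈ 7.122; equality holds whenever A is normal, though it can also hold for some non-normal A.)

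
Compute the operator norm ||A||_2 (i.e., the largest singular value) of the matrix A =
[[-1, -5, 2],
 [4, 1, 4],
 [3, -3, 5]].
||A||_2 ≈ 8.5963 (= sqrt(largest eigenvalue of A^T A))

||A||_2 = sigma_max(A) = sqrt(lambda_max(A^T A)). Form the symmetric matrix M = A^T A =
[[26, 0, 29],
 [0, 35, -21],
 [29, -21, 45]].
Its characteristic polynomial (trace, sum of principal 2x2 minors, determinant of M give the coefficients) is
  p(λ) = det(λ I - M) = λ^3 - 106λ^2 + 2373λ - 49.
No integer candidate from the rational root theorem (±divisors of 49) is a root, so the roots are irrational. The cubic discriminant is Δ = 9809041529 > 0, so there are three distinct real roots. p(0) = -49 and p(1) = 2219 have opposite signs, so a root lies in (0, 1); Newton's method refines it to λ ≈ 0.0207. p(32) = 111 and p(33) = -1237 have opposite signs, so a root lies in (32, 33); Newton's method refines it to λ ≈ 32.0828. p(73) = -2677 and p(74) = 321 have opposite signs, so a root lies in (73, 74); Newton's method refines it to λ ≈ 73.8965. Check (Vieta): the three roots sum to 106, matching tr M = 106.
So the eigenvalues of A^T A are ≈ 0.0207, 32.0828, 73.8965 (all ≥ 0, as they must be for A^T A). The largest is λ_max ≈ 73.8965, hence ||A||_2 = sqrt(λ_max) ≈ 8.5963.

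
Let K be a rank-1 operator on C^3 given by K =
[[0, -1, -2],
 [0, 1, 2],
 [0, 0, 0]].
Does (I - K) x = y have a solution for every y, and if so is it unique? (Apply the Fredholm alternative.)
(I - K) is singular (det(I - K) = 0, i.e. 1 ∈ sigma(K)). (I - K) x = y is solvable iff y ⊥ ker((I - K)^*) = span{(0, -1, -2)}, i.e. iff -y_2 - 2y_3 = 0. When solvable, the solutions are x = y + c·(1, -1, 0), c arbitrary (ker(I - K) = span{(1, -1, 0)}, dimension 1).

K has rank 1, so it is an outer product K = u v^T: every row of K is a multiple of one row vector. Reading off the entries, u = (1, -1, 0) and v = (0, -1, -2) (row i of K equals u_i·v^T). A rank-one matrix u v^T satisfies K u = u (v·u) and kills the (2)-dimensional subspace v^⊥, so its characteristic polynomial is lambda^2 (lambda - v·u) with v·u = tr K = 1. Hence the eigenvalues of I - K are 1 (multiplicity 2) and 1 - (1) = 0, so det(I - K) = 0. (Direct check: I - K =
[[1, 1, 2],
 [0, 0, -2],
 [0, 0, 1]]
has determinant 0.) So 1 is an eigenvalue of K and (I - K) is not invertible. The finite-dimensional Fredholm alternative says: either (I - K) is invertible, or ker(I - K) ≠ {0} and then range(I - K) = ker((I - K)^*)^⊥, with dim ker(I - K) = dim ker((I - K)^*). We are in the second case, so we need both kernels. Kernel of I - K: (I - K) u = u - u (v·u) = u - u = 0, so ker(I - K) = span{u} = span{(1, -1, 0)} (it is exactly 1-dimensional because rank(I - K) = 2). Kernel of the adjoint: K is real, so (I - K)^* = I - K^T = I - v u^T, and (I - v u^T) v = v - v (u·v) = 0; hence ker((I - K)^*) = span{v} = span{(0, -1, -2)}. Therefore (I - K) x = y is solvable iff <y, v> = 0, i.e. iff -y_2 - 2y_3 = 0. When this holds, K y = u (v·y) = 0, so (I - K) y = y and x = y is a particular solution; the full solution set is the line x = y + c·u = y + c·(1, -1, 0), c ∈ C.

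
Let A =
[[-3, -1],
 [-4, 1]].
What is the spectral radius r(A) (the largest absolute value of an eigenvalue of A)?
r(A) = (2 + sqrt(32))/2 ≈ 3.8284

The eigenvalues of A are the roots of its characteristic polynomial. With M = A (coefficients from the trace and determinant):
  p(λ) = det(λ I - M) = λ^2 + 2λ - 7.
For λ^2 + 2λ - 7 the discriminant is 32. It is nonnegative but not a perfect square, so the roots are real and irrational: λ = (-2 ± sqrt(32))/2 ≈ 1.8284, -3.8284.
Thus the eigenvalues (to 4 decimals) are 1.8284 (modulus 1.8284); -3.8284 (modulus 3.8284). The spectral radius is the largest modulus: r(A) = (2 + sqrt(32))/2 ≈ 3.8284. (Cross-check: r(A) ≤ ||A||_2 ≈ 5.0043; equality holds whenever A is normal, though it can also hold for some non-normal A.)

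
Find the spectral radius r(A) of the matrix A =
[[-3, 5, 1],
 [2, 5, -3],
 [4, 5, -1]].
r(A) ≈ 5.2724

The eigenvalues of A are the roots of its characteristic polynomial. With M = A (coefficients from the trace, the sum of principal 2x2 minors, and det A):
  p(λ) = det(λ I - M) = λ^3 - λ^2 - 16λ + 90.
No integer candidate from the rational root theorem (±divisors of 90) is a root, so the roots are irrational. The cubic discriminant is Δ = -175780 < 0, so there is one real root and a complex-conjugate pair. p(-6) = -66 and p(-5) = 20 have opposite signs, so a root lies in (-6, -5); Newton's method refines it to λ ≈ -5.2724. Dividing out (λ - (-5.2724)) leaves approximately λ^2 - 6.2724λ + 17.0702. For λ^2 - 6.2724λ + 17.0702 the discriminant is -28.9381. It is negative, so the remaining roots are the complex-conjugate pair λ ≈ 3.1362 ± 2.6897i. Their product equals the constant term, so |λ|^2 ≈ 17.0702 and |λ| ≈ 4.1316.
Thus the eigenvalues (to 4 decimals) are -5.2724 (modulus 5.2724); 3.1362 ± 2.6897i (modulus 4.1316). The spectral radius is the largest modulus: r(A) ≈ 5.2724. (Cross-check: r(A) ≤ ||A||_2 ≈ 9.1656; equality holds whenever A is normal, though it can also hold for some non-normal A.)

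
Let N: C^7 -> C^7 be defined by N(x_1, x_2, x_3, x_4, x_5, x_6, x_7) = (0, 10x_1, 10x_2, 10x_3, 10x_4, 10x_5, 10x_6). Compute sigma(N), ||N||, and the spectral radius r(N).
sigma(N) = {0}; ||N|| = 10; r(N) = 0. (N is nilpotent with N^7 = 0.)

On C^7, N is a strictly lower-triangular matrix with 10 on the subdiagonal and zeros elsewhere, so its characteristic polynomial is lambda^7 and every eigenvalue is 0: sigma(N) = {0}. For the operator norm, N e_i = 10e_{i+1} for i = 1, ..., 6 and N e_7 = 0, so the singular values of N are 10 (with multiplicity 6) and 0; hence ||N|| = 10. The spectral radius r(N) = max|lambda| = 0. Note ||N|| > r(N) — characteristic of non-normal nilpotent operators. Indeed N^7 = 0.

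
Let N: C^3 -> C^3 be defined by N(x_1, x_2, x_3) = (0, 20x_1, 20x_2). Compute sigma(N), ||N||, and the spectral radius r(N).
sigma(N) = {0}; ||N|| = 20; r(N) = 0. (N is nilpotent with N^3 = 0.)

On C^3, N is a strictly lower-triangular matrix with 20 on the subdiagonal and zeros elsewhere, so its characteristic polynomial is lambda^3 and every eigenvalue is 0: sigma(N) = {0}. For the operator norm, N e_i = 20e_{i+1} for i = 1, ..., 2 and N e_3 = 0, so the singular values of N are 20 (with multiplicity 2) and 0; hence ||N|| = 20. The spectral radius r(N) = max|lambda| = 0. Note ||N|| > r(N) — characteristic of non-normal nilpotent operators. Indeed N^3 = 0.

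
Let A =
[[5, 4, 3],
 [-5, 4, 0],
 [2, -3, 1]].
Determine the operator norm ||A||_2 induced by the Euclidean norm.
||A||_2 ≈ 7.7619 (= sqrt(largest eigenvalue of A^T A))

||A||_2 = sigma_max(A) = sqrt(lambda_max(A^T A)). Form the symmetric matrix M = A^T A =
[[54, -6, 17],
 [-6, 41, 9],
 [17, 9, 10]].
Its characteristic polynomial (trace, sum of principal 2x2 minors, determinant of M give the coefficients) is
  p(λ) = det(λ I - M) = λ^3 - 105λ^2 + 2758λ - 3721.
No integer candidate from the rational root theorem (±divisors of 3721) is a root, so the roots are irrational. The cubic discriminant is Δ = 1738984865 > 0, so there are three distinct real roots. p(1) = -1067 and p(2) = 1383 have opposite signs, so a root lies in (1, 2); Newton's method refines it to λ ≈ 1.4255. p(43) = 235 and p(44) = -465 have opposite signs, so a root lies in (43, 44); Newton's method refines it to λ ≈ 43.3277. p(60) = -241 and p(61) = 793 have opposite signs, so a root lies in (60, 61); Newton's method refines it to λ ≈ 60.2468. Check (Vieta): the three roots sum to 105, matching tr M = 105.
So the eigenvalues of A^T A are ≈ 1.4255, 43.3277, 60.2468 (all ≥ 0, as they must be for A^T A). The largest is λ_max ≈ 60.2468, hence ||A||_2 = sqrt(λ_max) ≈ 7.7619.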